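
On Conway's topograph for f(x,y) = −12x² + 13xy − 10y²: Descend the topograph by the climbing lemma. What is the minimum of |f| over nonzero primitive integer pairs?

translate: b→11 (≡-13 mod 24), so (12,-13,10)→(12,11,9)
flip: (12,11,9)→(9,-11,12)
translate: b→7 (≡-11 mod 18), so (9,-11,12)→(9,7,10)
reduced (well bottom): (9,7,10) with a≤c, −a<b≤a
well minimum |f| = |-9| = 9 (negative-definite)

9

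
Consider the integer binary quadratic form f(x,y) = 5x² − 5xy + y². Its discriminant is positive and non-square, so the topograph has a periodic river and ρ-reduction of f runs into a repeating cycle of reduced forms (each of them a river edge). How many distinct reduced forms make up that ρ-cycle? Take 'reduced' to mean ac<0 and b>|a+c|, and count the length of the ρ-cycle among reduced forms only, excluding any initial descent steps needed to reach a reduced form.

D = 5, ⌊√D⌋ = 2
descent: ρ → (1,1,-1)  [lands on river]
river: ρ → (-1,1,1)
ρ-cycle length = 2 (tail of 1 descent step not counted)

2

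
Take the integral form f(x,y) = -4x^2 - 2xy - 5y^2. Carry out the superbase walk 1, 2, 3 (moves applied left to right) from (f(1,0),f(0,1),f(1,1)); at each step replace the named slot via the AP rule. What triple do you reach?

start (-4,-5,-11) = (f(1,0),f(0,1),f(1,1))
replace slot 1: 2·((-5)+(-11)) − (-4) = -28 → (-28,-5,-11)
replace slot 2: 2·((-28)+(-11)) − (-5) = -73 → (-28,-73,-11)
replace slot 3: 2·((-28)+(-73)) − (-11) = -191 → (-28,-73,-191)

-28,-73,-191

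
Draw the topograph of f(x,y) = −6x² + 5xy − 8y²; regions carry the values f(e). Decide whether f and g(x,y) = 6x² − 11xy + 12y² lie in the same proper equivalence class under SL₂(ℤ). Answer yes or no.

D₁ = -167, D₂ = -167
f is negative-definite; reduce −f:
−f: reduced (well bottom): (6,-5,8) with a≤c, −a<b≤a
flip sign back: reduced form of f is (-6,5,-8)
g: translate: b→1 (≡-11 mod 12), so (6,-11,12)→(6,1,7)
g: reduced (well bottom): (6,1,7) with a≤c, −a<b≤a
reduced forms (-6, 5, -8) vs (6, 1, 7) ⇒ inequivalent

no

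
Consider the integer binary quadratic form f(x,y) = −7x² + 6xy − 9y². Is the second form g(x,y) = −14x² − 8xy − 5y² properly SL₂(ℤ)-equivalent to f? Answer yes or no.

D₁ = -216, D₂ = -216
f is negative-definite; reduce −f:
−f: reduced (well bottom): (7,-6,9) with a≤c, −a<b≤a
flip sign back: reduced form of f is (-7,6,-9)
g is negative-definite; reduce −g:
−g: flip: (14,8,5)→(5,-8,14)
−g: translate: b→2 (≡-8 mod 10), so (5,-8,14)→(5,2,11)
−g: reduced (well bottom): (5,2,11) with a≤c, −a<b≤a
flip sign back: reduced form of g is (-5,-2,-11)
reduced forms (-7, 6, -9) vs (-5, -2, -11) ⇒ inequivalent

no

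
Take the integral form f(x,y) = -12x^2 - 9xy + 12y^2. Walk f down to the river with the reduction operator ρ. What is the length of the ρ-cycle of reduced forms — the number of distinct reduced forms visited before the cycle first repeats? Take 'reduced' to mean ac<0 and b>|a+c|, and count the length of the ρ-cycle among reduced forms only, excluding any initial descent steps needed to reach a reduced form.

D = 657, ⌊√D⌋ = 25
descent: ρ → (12,9,-12)  [lands on river]
river: ρ → (-12,15,9)
river: ρ → (9,21,-6)
river: ρ → (-6,15,18)
river: ρ → (18,21,-3)
river: ρ → (-3,21,18)
river: ρ → (18,15,-6)
river: ρ → (-6,21,9)
river: ρ → (9,15,-12)
river: ρ → (-12,9,12)
river: ρ → (12,15,-9)
river: ρ → (-9,21,6)
river: ρ → (6,15,-18)
river: ρ → (-18,21,3)
river: ρ → (3,21,-18)
river: ρ → (-18,15,6)
river: ρ → (6,21,-9)
river: ρ → (-9,15,12)
ρ-cycle length = 18 (tail of 1 descent step not counted)

18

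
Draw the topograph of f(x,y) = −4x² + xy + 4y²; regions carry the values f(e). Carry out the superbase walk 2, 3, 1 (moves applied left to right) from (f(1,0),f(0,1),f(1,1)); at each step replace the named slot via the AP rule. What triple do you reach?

start (-4,4,1) = (f(1,0),f(0,1),f(1,1))
replace slot 2: 2·((-4)+1) − 4 = -10 → (-4,-10,1)
replace slot 3: 2·((-4)+(-10)) − 1 = -29 → (-4,-10,-29)
replace slot 1: 2·((-10)+(-29)) − (-4) = -74 → (-74,-10,-29)

-74,-10,-29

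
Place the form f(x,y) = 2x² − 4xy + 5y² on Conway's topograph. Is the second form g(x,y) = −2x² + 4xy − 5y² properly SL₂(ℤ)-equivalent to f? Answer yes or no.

D₁ = -24, D₂ = -24
f: translate: b→0 (≡-4 mod 4), so (2,-4,5)→(2,0,3)
f: reduced (well bottom): (2,0,3) with a≤c, −a<b≤a
g is negative-definite; reduce −g:
−g: translate: b→0 (≡-4 mod 4), so (2,-4,5)→(2,0,3)
−g: reduced (well bottom): (2,0,3) with a≤c, −a<b≤a
flip sign back: reduced form of g is (-2,0,-3)
reduced forms (2, 0, 3) vs (-2, 0, -3) ⇒ inequivalent

no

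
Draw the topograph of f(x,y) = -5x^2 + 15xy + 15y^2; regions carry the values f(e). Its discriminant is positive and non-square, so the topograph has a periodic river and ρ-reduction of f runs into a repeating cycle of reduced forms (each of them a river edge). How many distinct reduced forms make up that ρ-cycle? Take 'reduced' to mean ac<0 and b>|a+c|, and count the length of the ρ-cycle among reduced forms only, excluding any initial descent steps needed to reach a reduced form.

D = 525, ⌊√D⌋ = 22
river: ρ → (15,15,-5)
river: ρ → (-5,15,15)
ρ-cycle length = 2 (tail of 0 descent steps not counted)

2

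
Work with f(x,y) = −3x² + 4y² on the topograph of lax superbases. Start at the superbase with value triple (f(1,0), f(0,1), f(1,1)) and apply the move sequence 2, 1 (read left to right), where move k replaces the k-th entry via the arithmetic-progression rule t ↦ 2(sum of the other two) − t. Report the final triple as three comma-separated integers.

start (-3,4,1) = (f(1,0),f(0,1),f(1,1))
replace slot 2: 2·((-3)+1) − 4 = -8 → (-3,-8,1)
replace slot 1: 2·((-8)+1) − (-3) = -11 → (-11,-8,1)

-11,-8,1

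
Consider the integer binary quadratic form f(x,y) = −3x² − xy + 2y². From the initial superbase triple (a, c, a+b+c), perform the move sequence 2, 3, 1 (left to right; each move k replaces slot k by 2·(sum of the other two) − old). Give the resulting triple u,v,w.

start (-3,2,-2) = (f(1,0),f(0,1),f(1,1))
replace slot 2: 2·((-3)+(-2)) − 2 = -12 → (-3,-12,-2)
replace slot 3: 2·((-3)+(-12)) − (-2) = -28 → (-3,-12,-28)
replace slot 1: 2·((-12)+(-28)) − (-3) = -77 → (-77,-12,-28)

-77,-12,-28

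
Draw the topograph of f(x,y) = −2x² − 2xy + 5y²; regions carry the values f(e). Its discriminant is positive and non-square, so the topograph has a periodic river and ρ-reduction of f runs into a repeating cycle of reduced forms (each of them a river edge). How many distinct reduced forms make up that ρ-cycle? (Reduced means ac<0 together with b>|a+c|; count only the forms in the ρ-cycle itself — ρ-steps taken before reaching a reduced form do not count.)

D = 44, ⌊√D⌋ = 6
descent: ρ → (5,2,-2)
descent: ρ → (-2,6,1)  [lands on river]
river: ρ → (1,6,-2)
ρ-cycle length = 2 (tail of 2 descent steps not counted)

2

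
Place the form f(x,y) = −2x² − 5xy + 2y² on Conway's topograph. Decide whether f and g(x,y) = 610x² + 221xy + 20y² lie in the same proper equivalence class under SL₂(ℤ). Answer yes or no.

D₁ = 41, D₂ = 41
river cycle of f (length 10): (2, 5, -2), (-2, 3, 4), (4, 5, -1), (-1, 5, 4), (4, 3, -2), (-2, 5, 2), (2, 3, -4), (-4, 5, 1), (1, 5, -4), (-4, 3, 2)
river cycle of g (length 10): (4, 5, -1), (-1, 5, 4), (4, 3, -2), (-2, 5, 2), (2, 3, -4), (-4, 5, 1), (1, 5, -4), (-4, 3, 2), (2, 5, -2), (-2, 3, 4)
cycles coincide ⇒ equivalent

yes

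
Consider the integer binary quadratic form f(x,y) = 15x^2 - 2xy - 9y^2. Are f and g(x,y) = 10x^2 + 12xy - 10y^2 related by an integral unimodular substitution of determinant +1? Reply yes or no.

D₁ = 544, D₂ = 544
river cycle of f (length 4): (-9, 20, 4), (4, 20, -9), (-9, 16, 8), (8, 16, -9)
river cycle of g (length 6): (-10, 8, 12), (12, 16, -6), (-6, 20, 6), (6, 16, -12), (-12, 8, 10), (10, 12, -10)
cycles differ ⇒ inequivalent

no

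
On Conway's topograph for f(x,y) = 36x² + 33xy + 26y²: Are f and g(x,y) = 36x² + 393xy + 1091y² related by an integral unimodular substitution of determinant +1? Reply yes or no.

D₁ = -2655, D₂ = -2655
f: flip: (36,33,26)→(26,-33,36)
f: translate: b→19 (≡-33 mod 52), so (26,-33,36)→(26,19,29)
f: reduced (well bottom): (26,19,29) with a≤c, −a<b≤a
g: translate: b→33 (≡393 mod 72), so (36,393,1091)→(36,33,26)
g: flip: (36,33,26)→(26,-33,36)
g: translate: b→19 (≡-33 mod 52), so (26,-33,36)→(26,19,29)
g: reduced (well bottom): (26,19,29) with a≤c, −a<b≤a
reduced forms (26, 19, 29) vs (26, 19, 29) ⇒ equivalent

yes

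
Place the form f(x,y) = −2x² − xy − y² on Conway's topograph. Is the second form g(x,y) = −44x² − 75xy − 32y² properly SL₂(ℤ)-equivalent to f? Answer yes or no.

D₁ = -7, D₂ = -7
f is negative-definite; reduce −f:
−f: flip: (2,1,1)→(1,-1,2)
−f: translate: b→1 (≡-1 mod 2), so (1,-1,2)→(1,1,2)
−f: reduced (well bottom): (1,1,2) with a≤c, −a<b≤a
flip sign back: reduced form of f is (-1,-1,-2)
g is negative-definite; reduce −g:
−g: translate: b→-13 (≡75 mod 88), so (44,75,32)→(44,-13,1)
−g: flip: (44,-13,1)→(1,13,44)
−g: translate: b→1 (≡13 mod 2), so (1,13,44)→(1,1,2)
−g: reduced (well bottom): (1,1,2) with a≤c, −a<b≤a
flip sign back: reduced form of g is (-1,-1,-2)
reduced forms (-1, -1, -2) vs (-1, -1, -2) ⇒ equivalent

yes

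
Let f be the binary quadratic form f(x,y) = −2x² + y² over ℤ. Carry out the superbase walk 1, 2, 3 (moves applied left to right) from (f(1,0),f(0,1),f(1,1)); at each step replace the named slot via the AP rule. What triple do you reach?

start (-2,1,-1) = (f(1,0),f(0,1),f(1,1))
replace slot 1: 2·(1+(-1)) − (-2) = 2 → (2,1,-1)
replace slot 2: 2·(2+(-1)) − 1 = 1 → (2,1,-1)
replace slot 3: 2·(2+1) − (-1) = 7 → (2,1,7)

2,1,7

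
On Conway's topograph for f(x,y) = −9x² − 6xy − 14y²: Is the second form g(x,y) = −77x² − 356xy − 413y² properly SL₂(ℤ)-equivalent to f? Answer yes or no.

D₁ = -468, D₂ = -468
f is negative-definite; reduce −f:
−f: reduced (well bottom): (9,6,14) with a≤c, −a<b≤a
flip sign back: reduced form of f is (-9,-6,-14)
g is negative-definite; reduce −g:
−g: translate: b→48 (≡356 mod 154), so (77,356,413)→(77,48,9)
−g: flip: (77,48,9)→(9,-48,77)
−g: translate: b→6 (≡-48 mod 18), so (9,-48,77)→(9,6,14)
−g: reduced (well bottom): (9,6,14) with a≤c, −a<b≤a
flip sign back: reduced form of g is (-9,-6,-14)
reduced forms (-9, -6, -14) vs (-9, -6, -14) ⇒ equivalent

yes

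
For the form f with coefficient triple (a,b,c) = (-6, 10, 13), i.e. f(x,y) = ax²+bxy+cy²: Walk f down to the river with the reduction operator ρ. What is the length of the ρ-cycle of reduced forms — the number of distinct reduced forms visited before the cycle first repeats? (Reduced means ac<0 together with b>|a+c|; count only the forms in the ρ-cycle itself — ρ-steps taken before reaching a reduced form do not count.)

D = 412, ⌊√D⌋ = 20
river: ρ → (13,16,-3)
river: ρ → (-3,20,1)
river: ρ → (1,20,-3)
river: ρ → (-3,16,13)
river: ρ → (13,10,-6)
river: ρ → (-6,14,9)
river: ρ → (9,4,-11)
river: ρ → (-11,18,2)
river: ρ → (2,18,-11)
river: ρ → (-11,4,9)
river: ρ → (9,14,-6)
river: ρ → (-6,10,13)
ρ-cycle length = 12 (tail of 0 descent steps not counted)

12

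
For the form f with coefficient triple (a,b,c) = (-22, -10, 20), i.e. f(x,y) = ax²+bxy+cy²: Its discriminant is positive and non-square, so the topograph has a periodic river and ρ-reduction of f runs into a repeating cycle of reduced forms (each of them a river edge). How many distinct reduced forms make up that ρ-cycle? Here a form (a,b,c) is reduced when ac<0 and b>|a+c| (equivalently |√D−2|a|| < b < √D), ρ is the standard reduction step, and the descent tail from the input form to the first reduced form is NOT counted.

D = 1860, ⌊√D⌋ = 43
descent: ρ → (20,10,-22)  [lands on river]
river: ρ → (-22,34,8)
river: ρ → (8,30,-30)
river: ρ → (-30,30,8)
river: ρ → (8,34,-22)
river: ρ → (-22,10,20)
river: ρ → (20,30,-12)
river: ρ → (-12,42,2)
river: ρ → (2,42,-12)
river: ρ → (-12,30,20)
ρ-cycle length = 10 (tail of 1 descent step not counted)

10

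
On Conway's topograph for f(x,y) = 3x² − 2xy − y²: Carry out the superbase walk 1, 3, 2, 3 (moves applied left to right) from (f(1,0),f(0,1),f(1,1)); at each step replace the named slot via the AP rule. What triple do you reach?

start (3,-1,0) = (f(1,0),f(0,1),f(1,1))
replace slot 1: 2·((-1)+0) − 3 = -5 → (-5,-1,0)
replace slot 3: 2·((-5)+(-1)) − 0 = -12 → (-5,-1,-12)
replace slot 2: 2·((-5)+(-12)) − (-1) = -33 → (-5,-33,-12)
replace slot 3: 2·((-5)+(-33)) − (-12) = -64 → (-5,-33,-64)

-5,-33,-64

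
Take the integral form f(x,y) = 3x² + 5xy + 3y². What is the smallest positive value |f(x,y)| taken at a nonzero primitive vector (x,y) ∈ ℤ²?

translate: b→-1 (≡5 mod 6), so (3,5,3)→(3,-1,1)
flip: (3,-1,1)→(1,1,3)
reduced (well bottom): (1,1,3) with a≤c, −a<b≤a
well minimum = a = 1

1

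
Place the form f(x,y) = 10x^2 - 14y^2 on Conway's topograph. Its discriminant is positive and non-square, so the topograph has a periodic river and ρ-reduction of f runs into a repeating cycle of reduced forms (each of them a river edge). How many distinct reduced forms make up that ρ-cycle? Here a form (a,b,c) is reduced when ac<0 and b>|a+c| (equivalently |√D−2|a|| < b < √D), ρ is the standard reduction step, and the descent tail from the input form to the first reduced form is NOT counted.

D = 560, ⌊√D⌋ = 23
descent: ρ → (-14,0,10)
descent: ρ → (10,20,-4)  [lands on river]
river: ρ → (-4,20,10)
ρ-cycle length = 2 (tail of 2 descent steps not counted)

2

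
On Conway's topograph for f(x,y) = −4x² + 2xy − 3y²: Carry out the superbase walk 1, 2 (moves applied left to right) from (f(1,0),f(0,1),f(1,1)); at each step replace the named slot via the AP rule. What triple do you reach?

start (-4,-3,-5) = (f(1,0),f(0,1),f(1,1))
replace slot 1: 2·((-3)+(-5)) − (-4) = -12 → (-12,-3,-5)
replace slot 2: 2·((-12)+(-5)) − (-3) = -31 → (-12,-31,-5)

-12,-31,-5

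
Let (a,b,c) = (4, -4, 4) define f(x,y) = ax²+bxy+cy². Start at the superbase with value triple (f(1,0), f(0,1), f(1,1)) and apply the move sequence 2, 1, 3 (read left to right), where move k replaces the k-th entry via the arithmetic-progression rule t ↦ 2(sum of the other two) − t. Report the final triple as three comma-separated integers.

start (4,4,4) = (f(1,0),f(0,1),f(1,1))
replace slot 2: 2·(4+4) − 4 = 12 → (4,12,4)
replace slot 1: 2·(12+4) − 4 = 28 → (28,12,4)
replace slot 3: 2·(28+12) − 4 = 76 → (28,12,76)

28,12,76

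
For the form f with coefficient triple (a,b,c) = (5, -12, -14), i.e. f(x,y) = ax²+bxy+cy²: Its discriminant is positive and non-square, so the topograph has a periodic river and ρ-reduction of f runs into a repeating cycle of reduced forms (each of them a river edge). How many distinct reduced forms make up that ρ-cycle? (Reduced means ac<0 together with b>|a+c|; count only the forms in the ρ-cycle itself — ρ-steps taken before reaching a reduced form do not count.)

D = 424, ⌊√D⌋ = 20
descent: ρ → (-14,12,5)  [lands on river]
river: ρ → (5,18,-5)
river: ρ → (-5,12,14)
river: ρ → (14,16,-3)
river: ρ → (-3,20,2)
river: ρ → (2,20,-3)
river: ρ → (-3,16,14)
river: ρ → (14,12,-5)
river: ρ → (-5,18,5)
river: ρ → (5,12,-14)
river: ρ → (-14,16,3)
river: ρ → (3,20,-2)
river: ρ → (-2,20,3)
river: ρ → (3,16,-14)
ρ-cycle length = 14 (tail of 1 descent step not counted)

14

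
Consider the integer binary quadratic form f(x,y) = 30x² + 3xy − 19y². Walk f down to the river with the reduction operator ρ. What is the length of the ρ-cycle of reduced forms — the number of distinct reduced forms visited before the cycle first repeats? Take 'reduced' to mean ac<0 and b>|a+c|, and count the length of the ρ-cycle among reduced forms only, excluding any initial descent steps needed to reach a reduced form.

D = 2289, ⌊√D⌋ = 47
descent: ρ → (-19,35,14)  [lands on river]
river: ρ → (14,21,-33)
river: ρ → (-33,45,2)
river: ρ → (2,47,-10)
river: ρ → (-10,33,30)
river: ρ → (30,27,-13)
river: ρ → (-13,25,32)
river: ρ → (32,39,-6)
river: ρ → (-6,45,11)
river: ρ → (11,43,-10)
river: ρ → (-10,37,23)
river: ρ → (23,9,-24)
river: ρ → (-24,39,8)
river: ρ → (8,41,-19)
ρ-cycle length = 14 (tail of 1 descent step not counted)

14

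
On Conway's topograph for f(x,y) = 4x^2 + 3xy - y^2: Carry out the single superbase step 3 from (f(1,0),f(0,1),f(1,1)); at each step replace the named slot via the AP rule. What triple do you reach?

start (4,-1,6) = (f(1,0),f(0,1),f(1,1))
replace slot 3: 2·(4+(-1)) − 6 = 0 → (4,-1,0)

4,-1,0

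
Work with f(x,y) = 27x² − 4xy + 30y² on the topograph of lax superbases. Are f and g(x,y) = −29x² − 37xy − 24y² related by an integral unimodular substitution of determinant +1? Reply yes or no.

D₁ = -3224, D₂ = -1415
discriminants differ ⇒ not SL₂(ℤ)-equivalent

no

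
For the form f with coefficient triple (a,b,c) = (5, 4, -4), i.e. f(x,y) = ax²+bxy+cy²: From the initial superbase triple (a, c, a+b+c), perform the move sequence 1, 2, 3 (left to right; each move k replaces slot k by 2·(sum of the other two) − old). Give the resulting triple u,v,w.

start (5,-4,5) = (f(1,0),f(0,1),f(1,1))
replace slot 1: 2·((-4)+5) − 5 = -3 → (-3,-4,5)
replace slot 2: 2·((-3)+5) − (-4) = 8 → (-3,8,5)
replace slot 3: 2·((-3)+8) − 5 = 5 → (-3,8,5)

-3,8,5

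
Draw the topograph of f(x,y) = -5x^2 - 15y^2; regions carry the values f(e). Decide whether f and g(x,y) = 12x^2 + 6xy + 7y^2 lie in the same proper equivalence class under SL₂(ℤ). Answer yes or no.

D₁ = -300, D₂ = -300
f is negative-definite; reduce −f:
−f: reduced (well bottom): (5,0,15) with a≤c, −a<b≤a
flip sign back: reduced form of f is (-5,0,-15)
g: flip: (12,6,7)→(7,-6,12)
g: reduced (well bottom): (7,-6,12) with a≤c, −a<b≤a
reduced forms (-5, 0, -15) vs (7, -6, 12) ⇒ inequivalent

no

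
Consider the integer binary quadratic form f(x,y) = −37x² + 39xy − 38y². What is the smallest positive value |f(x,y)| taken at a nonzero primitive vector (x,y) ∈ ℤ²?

translate: b→35 (≡-39 mod 74), so (37,-39,38)→(37,35,36)
flip: (37,35,36)→(36,-35,37)
reduced (well bottom): (36,-35,37) with a≤c, −a<b≤a
well minimum |f| = |-36| = 36 (negative-definite)

36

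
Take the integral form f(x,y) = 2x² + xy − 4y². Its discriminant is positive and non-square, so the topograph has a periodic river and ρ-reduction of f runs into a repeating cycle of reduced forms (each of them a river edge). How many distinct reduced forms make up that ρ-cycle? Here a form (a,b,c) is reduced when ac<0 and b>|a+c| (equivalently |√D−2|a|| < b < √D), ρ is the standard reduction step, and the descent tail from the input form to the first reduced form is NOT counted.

D = 33, ⌊√D⌋ = 5
descent: ρ → (-4,-1,2)
descent: ρ → (2,5,-1)  [lands on river]
river: ρ → (-1,5,2)
river: ρ → (2,3,-3)
river: ρ → (-3,3,2)
ρ-cycle length = 4 (tail of 2 descent steps not counted)

4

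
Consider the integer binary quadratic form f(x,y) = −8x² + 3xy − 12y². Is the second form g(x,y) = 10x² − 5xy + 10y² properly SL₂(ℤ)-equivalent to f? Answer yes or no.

D₁ = -375, D₂ = -375
f is negative-definite; reduce −f:
−f: reduced (well bottom): (8,-3,12) with a≤c, −a<b≤a
flip sign back: reduced form of f is (-8,3,-12)
g: flip: (10,-5,10)→(10,5,10)
g: reduced (well bottom): (10,5,10) with a≤c, −a<b≤a
reduced forms (-8, 3, -12) vs (10, 5, 10) ⇒ inequivalent

no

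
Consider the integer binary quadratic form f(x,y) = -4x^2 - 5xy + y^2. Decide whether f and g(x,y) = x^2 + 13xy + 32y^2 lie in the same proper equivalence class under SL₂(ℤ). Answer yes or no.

D₁ = 41, D₂ = 41
river cycle of f (length 10): (1, 5, -4), (-4, 3, 2), (2, 5, -2), (-2, 3, 4), (4, 5, -1), (-1, 5, 4), (4, 3, -2), (-2, 5, 2), (2, 3, -4), (-4, 5, 1)
river cycle of g (length 10): (1, 5, -4), (-4, 3, 2), (2, 5, -2), (-2, 3, 4), (4, 5, -1), (-1, 5, 4), (4, 3, -2), (-2, 5, 2), (2, 3, -4), (-4, 5, 1)
cycles coincide ⇒ equivalent

yes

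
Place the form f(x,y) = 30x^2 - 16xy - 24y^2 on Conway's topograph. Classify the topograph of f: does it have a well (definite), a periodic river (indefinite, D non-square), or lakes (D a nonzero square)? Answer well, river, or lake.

D = b²−4ac = (-16)² − 4·30·(-24) = 3136
D = 56² is a perfect square ⇒ form factors over ℤ ⇒ lakes

lake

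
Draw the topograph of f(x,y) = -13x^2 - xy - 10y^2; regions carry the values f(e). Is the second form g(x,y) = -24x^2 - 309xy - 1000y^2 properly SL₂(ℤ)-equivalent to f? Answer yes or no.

D₁ = -519, D₂ = -519
f is negative-definite; reduce −f:
−f: flip: (13,1,10)→(10,-1,13)
−f: reduced (well bottom): (10,-1,13) with a≤c, −a<b≤a
flip sign back: reduced form of f is (-10,1,-13)
g is negative-definite; reduce −g:
−g: translate: b→21 (≡309 mod 48), so (24,309,1000)→(24,21,10)
−g: flip: (24,21,10)→(10,-21,24)
−g: translate: b→-1 (≡-21 mod 20), so (10,-21,24)→(10,-1,13)
−g: reduced (well bottom): (10,-1,13) with a≤c, −a<b≤a
flip sign back: reduced form of g is (-10,1,-13)
reduced forms (-10, 1, -13) vs (-10, 1, -13) ⇒ equivalent

yes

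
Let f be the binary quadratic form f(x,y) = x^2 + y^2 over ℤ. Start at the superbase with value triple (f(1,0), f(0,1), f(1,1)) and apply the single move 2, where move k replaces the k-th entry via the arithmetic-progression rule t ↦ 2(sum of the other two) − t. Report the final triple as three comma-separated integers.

start (1,1,2) = (f(1,0),f(0,1),f(1,1))
replace slot 2: 2·(1+2) − 1 = 5 → (1,5,2)

1,5,2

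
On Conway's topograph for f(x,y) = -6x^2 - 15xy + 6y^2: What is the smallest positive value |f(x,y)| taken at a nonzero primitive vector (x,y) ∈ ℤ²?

descent: ρ → (6,15,-6)  [lands on river]
river: ρ → (-6,9,12)
river: ρ → (12,15,-3)
river: ρ → (-3,15,12)
river: ρ → (12,9,-6)
river: ρ → (-6,15,6)
river: ρ → (6,9,-12)
river: ρ → (-12,15,3)
river: ρ → (3,15,-12)
river: ρ → (-12,9,6)
closes: descent 1, river 10
min |a| on river = 3

3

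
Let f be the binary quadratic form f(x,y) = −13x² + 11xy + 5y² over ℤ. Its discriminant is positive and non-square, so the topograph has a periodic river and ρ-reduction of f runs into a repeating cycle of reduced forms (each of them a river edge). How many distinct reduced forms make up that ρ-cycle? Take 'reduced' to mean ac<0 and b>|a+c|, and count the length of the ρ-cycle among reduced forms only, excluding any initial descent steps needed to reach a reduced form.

D = 381, ⌊√D⌋ = 19
river: ρ → (5,19,-1)
river: ρ → (-1,19,5)
river: ρ → (5,11,-13)
river: ρ → (-13,15,3)
river: ρ → (3,15,-13)
river: ρ → (-13,11,5)
ρ-cycle length = 6 (tail of 0 descent steps not counted)

6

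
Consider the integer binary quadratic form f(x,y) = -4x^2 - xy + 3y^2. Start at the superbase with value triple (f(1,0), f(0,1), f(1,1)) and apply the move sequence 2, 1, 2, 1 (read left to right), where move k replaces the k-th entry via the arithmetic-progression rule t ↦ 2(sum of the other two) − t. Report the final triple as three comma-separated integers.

start (-4,3,-2) = (f(1,0),f(0,1),f(1,1))
replace slot 2: 2·((-4)+(-2)) − 3 = -15 → (-4,-15,-2)
replace slot 1: 2·((-15)+(-2)) − (-4) = -30 → (-30,-15,-2)
replace slot 2: 2·((-30)+(-2)) − (-15) = -49 → (-30,-49,-2)
replace slot 1: 2·((-49)+(-2)) − (-30) = -72 → (-72,-49,-2)

-72,-49,-2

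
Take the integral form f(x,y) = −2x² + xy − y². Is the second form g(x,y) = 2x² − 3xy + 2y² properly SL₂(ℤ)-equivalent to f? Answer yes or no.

D₁ = -7, D₂ = -7
f is negative-definite; reduce −f:
−f: flip: (2,-1,1)→(1,1,2)
−f: reduced (well bottom): (1,1,2) with a≤c, −a<b≤a
flip sign back: reduced form of f is (-1,-1,-2)
g: translate: b→1 (≡-3 mod 4), so (2,-3,2)→(2,1,1)
g: flip: (2,1,1)→(1,-1,2)
g: translate: b→1 (≡-1 mod 2), so (1,-1,2)→(1,1,2)
g: reduced (well bottom): (1,1,2) with a≤c, −a<b≤a
reduced forms (-1, -1, -2) vs (1, 1, 2) ⇒ inequivalent

no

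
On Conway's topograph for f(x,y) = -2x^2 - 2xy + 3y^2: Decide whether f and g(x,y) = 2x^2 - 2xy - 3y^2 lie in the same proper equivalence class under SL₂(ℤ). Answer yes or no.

D₁ = 28, D₂ = 28
river cycle of f (length 4): (3, 2, -2), (-2, 2, 3), (3, 4, -1), (-1, 4, 3)
river cycle of g (length 4): (-3, 2, 2), (2, 2, -3), (-3, 4, 1), (1, 4, -3)
cycles differ ⇒ inequivalent

no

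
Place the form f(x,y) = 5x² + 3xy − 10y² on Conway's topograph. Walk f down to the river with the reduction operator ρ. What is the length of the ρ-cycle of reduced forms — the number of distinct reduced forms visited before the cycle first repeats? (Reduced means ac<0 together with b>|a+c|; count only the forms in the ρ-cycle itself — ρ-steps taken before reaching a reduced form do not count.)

D = 209, ⌊√D⌋ = 14
descent: ρ → (-10,-3,5)
descent: ρ → (5,13,-2)  [lands on river]
river: ρ → (-2,11,11)
river: ρ → (11,11,-2)
river: ρ → (-2,13,5)
river: ρ → (5,7,-8)
river: ρ → (-8,9,4)
river: ρ → (4,7,-10)
river: ρ → (-10,13,1)
river: ρ → (1,13,-10)
river: ρ → (-10,7,4)
river: ρ → (4,9,-8)
river: ρ → (-8,7,5)
ρ-cycle length = 12 (tail of 2 descent steps not counted)

12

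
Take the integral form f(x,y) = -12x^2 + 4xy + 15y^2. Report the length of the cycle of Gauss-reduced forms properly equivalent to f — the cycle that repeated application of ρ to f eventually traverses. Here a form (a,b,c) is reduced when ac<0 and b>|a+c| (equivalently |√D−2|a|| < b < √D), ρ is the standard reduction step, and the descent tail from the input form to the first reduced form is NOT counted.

D = 736, ⌊√D⌋ = 27
river: ρ → (15,26,-1)
river: ρ → (-1,26,15)
river: ρ → (15,4,-12)
river: ρ → (-12,20,7)
river: ρ → (7,22,-9)
river: ρ → (-9,14,15)
river: ρ → (15,16,-8)
river: ρ → (-8,16,15)
river: ρ → (15,14,-9)
river: ρ → (-9,22,7)
river: ρ → (7,20,-12)
river: ρ → (-12,4,15)
ρ-cycle length = 12 (tail of 0 descent steps not counted)

12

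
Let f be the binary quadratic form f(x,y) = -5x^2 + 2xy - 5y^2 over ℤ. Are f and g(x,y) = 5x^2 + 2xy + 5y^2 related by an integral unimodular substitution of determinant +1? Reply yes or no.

D₁ = -96, D₂ = -96
f is negative-definite; reduce −f:
−f: flip: (5,-2,5)→(5,2,5)
−f: reduced (well bottom): (5,2,5) with a≤c, −a<b≤a
flip sign back: reduced form of f is (-5,-2,-5)
g: reduced (well bottom): (5,2,5) with a≤c, −a<b≤a
reduced forms (-5, -2, -5) vs (5, 2, 5) ⇒ inequivalent

no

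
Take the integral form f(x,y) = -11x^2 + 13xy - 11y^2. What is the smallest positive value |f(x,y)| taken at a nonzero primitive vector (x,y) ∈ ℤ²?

translate: b→9 (≡-13 mod 22), so (11,-13,11)→(11,9,9)
flip: (11,9,9)→(9,-9,11)
translate: b→9 (≡-9 mod 18), so (9,-9,11)→(9,9,11)
reduced (well bottom): (9,9,11) with a≤c, −a<b≤a
well minimum |f| = |-9| = 9 (negative-definite)

9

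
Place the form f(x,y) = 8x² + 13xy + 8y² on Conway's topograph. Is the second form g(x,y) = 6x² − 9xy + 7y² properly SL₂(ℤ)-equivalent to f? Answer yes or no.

D₁ = -87, D₂ = -87
f: translate: b→-3 (≡13 mod 16), so (8,13,8)→(8,-3,3)
f: flip: (8,-3,3)→(3,3,8)
f: reduced (well bottom): (3,3,8) with a≤c, −a<b≤a
g: translate: b→3 (≡-9 mod 12), so (6,-9,7)→(6,3,4)
g: flip: (6,3,4)→(4,-3,6)
g: reduced (well bottom): (4,-3,6) with a≤c, −a<b≤a
reduced forms (3, 3, 8) vs (4, -3, 6) ⇒ inequivalent

no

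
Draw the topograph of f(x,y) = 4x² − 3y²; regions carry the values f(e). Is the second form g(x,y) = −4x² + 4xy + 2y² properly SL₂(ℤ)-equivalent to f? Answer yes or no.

D₁ = 48, D₂ = 48
river cycle of f (length 2): (-3, 6, 1), (1, 6, -3)
river cycle of g (length 2): (2, 4, -4), (-4, 4, 2)
cycles differ ⇒ inequivalent

no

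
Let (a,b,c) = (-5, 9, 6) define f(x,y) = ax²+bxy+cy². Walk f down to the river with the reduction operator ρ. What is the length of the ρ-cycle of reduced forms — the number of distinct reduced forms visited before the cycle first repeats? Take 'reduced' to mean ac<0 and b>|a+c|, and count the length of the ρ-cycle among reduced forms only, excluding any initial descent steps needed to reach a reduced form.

D = 201, ⌊√D⌋ = 14
river: ρ → (6,3,-8)
river: ρ → (-8,13,1)
river: ρ → (1,13,-8)
river: ρ → (-8,3,6)
river: ρ → (6,9,-5)
river: ρ → (-5,11,4)
river: ρ → (4,13,-2)
river: ρ → (-2,11,10)
river: ρ → (10,9,-3)
river: ρ → (-3,9,10)
river: ρ → (10,11,-2)
river: ρ → (-2,13,4)
river: ρ → (4,11,-5)
river: ρ → (-5,9,6)
ρ-cycle length = 14 (tail of 0 descent steps not counted)

14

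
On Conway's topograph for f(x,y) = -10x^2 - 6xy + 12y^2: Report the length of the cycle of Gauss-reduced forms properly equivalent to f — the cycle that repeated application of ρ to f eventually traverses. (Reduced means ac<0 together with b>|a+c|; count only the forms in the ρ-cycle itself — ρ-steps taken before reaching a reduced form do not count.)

D = 516, ⌊√D⌋ = 22
descent: ρ → (12,6,-10)  [lands on river]
river: ρ → (-10,14,8)
river: ρ → (8,18,-6)
river: ρ → (-6,18,8)
river: ρ → (8,14,-10)
river: ρ → (-10,6,12)
river: ρ → (12,18,-4)
river: ρ → (-4,22,2)
river: ρ → (2,22,-4)
river: ρ → (-4,18,12)
ρ-cycle length = 10 (tail of 1 descent step not counted)

10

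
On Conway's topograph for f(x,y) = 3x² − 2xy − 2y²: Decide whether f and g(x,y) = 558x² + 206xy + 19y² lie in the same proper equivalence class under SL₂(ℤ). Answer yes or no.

D₁ = 28, D₂ = 28
river cycle of f (length 4): (-2, 2, 3), (3, 4, -1), (-1, 4, 3), (3, 2, -2)
river cycle of g (length 4): (3, 4, -1), (-1, 4, 3), (3, 2, -2), (-2, 2, 3)
cycles coincide ⇒ equivalent

yes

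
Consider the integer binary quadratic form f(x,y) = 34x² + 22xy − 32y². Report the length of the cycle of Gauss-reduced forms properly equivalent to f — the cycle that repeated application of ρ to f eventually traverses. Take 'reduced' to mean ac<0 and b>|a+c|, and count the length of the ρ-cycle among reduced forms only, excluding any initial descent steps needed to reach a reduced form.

D = 4836, ⌊√D⌋ = 69
river: ρ → (-32,42,24)
river: ρ → (24,54,-20)
river: ρ → (-20,66,6)
river: ρ → (6,66,-20)
river: ρ → (-20,54,24)
river: ρ → (24,42,-32)
river: ρ → (-32,22,34)
river: ρ → (34,46,-20)
river: ρ → (-20,34,46)
river: ρ → (46,58,-8)
river: ρ → (-8,54,60)
river: ρ → (60,66,-2)
river: ρ → (-2,66,60)
river: ρ → (60,54,-8)
river: ρ → (-8,58,46)
river: ρ → (46,34,-20)
river: ρ → (-20,46,34)
river: ρ → (34,22,-32)
ρ-cycle length = 18 (tail of 0 descent steps not counted)

18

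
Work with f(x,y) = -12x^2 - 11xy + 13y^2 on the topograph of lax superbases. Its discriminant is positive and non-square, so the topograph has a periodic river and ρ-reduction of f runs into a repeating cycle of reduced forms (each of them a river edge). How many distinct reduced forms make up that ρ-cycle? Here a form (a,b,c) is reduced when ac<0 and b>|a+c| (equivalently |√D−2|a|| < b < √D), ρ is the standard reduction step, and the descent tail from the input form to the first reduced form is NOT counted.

D = 745, ⌊√D⌋ = 27
descent: ρ → (13,11,-12)  [lands on river]
river: ρ → (-12,13,12)
river: ρ → (12,11,-13)
river: ρ → (-13,15,10)
river: ρ → (10,25,-3)
river: ρ → (-3,23,18)
river: ρ → (18,13,-8)
river: ρ → (-8,19,12)
river: ρ → (12,5,-15)
river: ρ → (-15,25,2)
river: ρ → (2,27,-2)
river: ρ → (-2,25,15)
river: ρ → (15,5,-12)
river: ρ → (-12,19,8)
river: ρ → (8,13,-18)
river: ρ → (-18,23,3)
river: ρ → (3,25,-10)
river: ρ → (-10,15,13)
ρ-cycle length = 18 (tail of 1 descent step not counted)

18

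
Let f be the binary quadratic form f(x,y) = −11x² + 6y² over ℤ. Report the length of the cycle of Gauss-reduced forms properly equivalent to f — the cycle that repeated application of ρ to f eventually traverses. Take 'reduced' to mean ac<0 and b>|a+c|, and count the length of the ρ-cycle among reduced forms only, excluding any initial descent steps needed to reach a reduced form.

D = 264, ⌊√D⌋ = 16
descent: ρ → (6,12,-5)  [lands on river]
river: ρ → (-5,8,10)
river: ρ → (10,12,-3)
river: ρ → (-3,12,10)
river: ρ → (10,8,-5)
river: ρ → (-5,12,6)
ρ-cycle length = 6 (tail of 1 descent step not counted)

6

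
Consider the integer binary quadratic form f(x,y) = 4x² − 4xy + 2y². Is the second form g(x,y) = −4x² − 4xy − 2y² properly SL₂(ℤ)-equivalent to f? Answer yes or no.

D₁ = -16, D₂ = -16
f: translate: b→4 (≡-4 mod 8), so (4,-4,2)→(4,4,2)
f: flip: (4,4,2)→(2,-4,4)
f: translate: b→0 (≡-4 mod 4), so (2,-4,4)→(2,0,2)
f: reduced (well bottom): (2,0,2) with a≤c, −a<b≤a
g is negative-definite; reduce −g:
−g: flip: (4,4,2)→(2,-4,4)
−g: translate: b→0 (≡-4 mod 4), so (2,-4,4)→(2,0,2)
−g: reduced (well bottom): (2,0,2) with a≤c, −a<b≤a
flip sign back: reduced form of g is (-2,0,-2)
reduced forms (2, 0, 2) vs (-2, 0, -2) ⇒ inequivalent

no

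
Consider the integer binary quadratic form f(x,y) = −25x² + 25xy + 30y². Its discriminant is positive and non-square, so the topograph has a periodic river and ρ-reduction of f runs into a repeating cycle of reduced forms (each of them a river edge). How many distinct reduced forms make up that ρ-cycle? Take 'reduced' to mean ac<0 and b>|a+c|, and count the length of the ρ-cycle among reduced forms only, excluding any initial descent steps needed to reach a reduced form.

D = 3625, ⌊√D⌋ = 60
river: ρ → (30,35,-20)
river: ρ → (-20,45,20)
river: ρ → (20,35,-30)
river: ρ → (-30,25,25)
river: ρ → (25,25,-30)
river: ρ → (-30,35,20)
river: ρ → (20,45,-20)
river: ρ → (-20,35,30)
river: ρ → (30,25,-25)
river: ρ → (-25,25,30)
ρ-cycle length = 10 (tail of 0 descent steps not counted)

10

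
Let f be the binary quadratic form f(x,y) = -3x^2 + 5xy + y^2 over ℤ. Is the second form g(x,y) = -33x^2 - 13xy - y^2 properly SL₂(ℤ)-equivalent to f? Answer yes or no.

D₁ = 37, D₂ = 37
river cycle of f (length 6): (1, 5, -3), (-3, 1, 3), (3, 5, -1), (-1, 5, 3), (3, 1, -3), (-3, 5, 1)
river cycle of g (length 6): (-1, 5, 3), (3, 1, -3), (-3, 5, 1), (1, 5, -3), (-3, 1, 3), (3, 5, -1)
cycles coincide ⇒ equivalent

yes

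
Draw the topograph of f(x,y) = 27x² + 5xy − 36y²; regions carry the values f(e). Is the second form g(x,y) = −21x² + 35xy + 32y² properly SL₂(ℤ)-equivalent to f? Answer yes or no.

D₁ = 3913, D₂ = 3913
river cycle of f (length 28): (27, 59, -4), (-4, 61, 12), (12, 59, -9), (-9, 49, 42), (42, 35, -16), (-16, 61, 3), (3, 59, -36), (-36, 13, 26), (26, 39, -23), (-23, 53, 12), … (18 more)
river cycle of g (length 34): (32, 29, -24), (-24, 19, 37), (37, 55, -6), (-6, 53, 46), (46, 39, -13), (-13, 39, 46), (46, 53, -6), (-6, 55, 37), (37, 19, -24), (-24, 29, 32), … (24 more)
cycles differ ⇒ inequivalent

no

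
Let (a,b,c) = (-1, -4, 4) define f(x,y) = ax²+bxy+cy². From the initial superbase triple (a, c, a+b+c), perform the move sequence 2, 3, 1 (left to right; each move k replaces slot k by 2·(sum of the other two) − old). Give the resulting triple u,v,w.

start (-1,4,-1) = (f(1,0),f(0,1),f(1,1))
replace slot 2: 2·((-1)+(-1)) − 4 = -8 → (-1,-8,-1)
replace slot 3: 2·((-1)+(-8)) − (-1) = -17 → (-1,-8,-17)
replace slot 1: 2·((-8)+(-17)) − (-1) = -49 → (-49,-8,-17)

-49,-8,-17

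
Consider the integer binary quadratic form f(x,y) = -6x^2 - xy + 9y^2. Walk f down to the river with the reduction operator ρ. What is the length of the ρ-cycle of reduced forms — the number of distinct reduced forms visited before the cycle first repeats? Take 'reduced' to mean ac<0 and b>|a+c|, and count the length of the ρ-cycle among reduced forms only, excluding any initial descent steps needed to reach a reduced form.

D = 217, ⌊√D⌋ = 14
descent: ρ → (9,1,-6)
descent: ρ → (-6,11,4)  [lands on river]
river: ρ → (4,13,-3)
river: ρ → (-3,11,8)
river: ρ → (8,5,-6)
river: ρ → (-6,7,7)
river: ρ → (7,7,-6)
river: ρ → (-6,5,8)
river: ρ → (8,11,-3)
river: ρ → (-3,13,4)
river: ρ → (4,11,-6)
river: ρ → (-6,13,2)
river: ρ → (2,11,-12)
river: ρ → (-12,13,1)
river: ρ → (1,13,-12)
river: ρ → (-12,11,2)
river: ρ → (2,13,-6)
ρ-cycle length = 16 (tail of 2 descent steps not counted)

16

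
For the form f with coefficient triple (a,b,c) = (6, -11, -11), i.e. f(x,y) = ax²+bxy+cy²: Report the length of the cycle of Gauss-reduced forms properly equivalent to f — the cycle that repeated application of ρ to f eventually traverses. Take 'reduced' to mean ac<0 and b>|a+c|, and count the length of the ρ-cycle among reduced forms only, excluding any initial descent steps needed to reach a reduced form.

D = 385, ⌊√D⌋ = 19
descent: ρ → (-11,11,6)  [lands on river]
river: ρ → (6,13,-9)
river: ρ → (-9,5,10)
river: ρ → (10,15,-4)
river: ρ → (-4,17,6)
river: ρ → (6,19,-1)
river: ρ → (-1,19,6)
river: ρ → (6,17,-4)
river: ρ → (-4,15,10)
river: ρ → (10,5,-9)
river: ρ → (-9,13,6)
river: ρ → (6,11,-11)
ρ-cycle length = 12 (tail of 1 descent step not counted)

12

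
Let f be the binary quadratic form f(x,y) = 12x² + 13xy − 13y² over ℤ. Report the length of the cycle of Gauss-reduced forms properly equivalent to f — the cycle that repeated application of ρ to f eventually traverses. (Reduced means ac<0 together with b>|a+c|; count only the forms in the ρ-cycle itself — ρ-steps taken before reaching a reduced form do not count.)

D = 793, ⌊√D⌋ = 28
river: ρ → (-13,13,12)
river: ρ → (12,11,-14)
river: ρ → (-14,17,9)
river: ρ → (9,19,-12)
river: ρ → (-12,5,16)
river: ρ → (16,27,-1)
river: ρ → (-1,27,16)
river: ρ → (16,5,-12)
river: ρ → (-12,19,9)
river: ρ → (9,17,-14)
river: ρ → (-14,11,12)
river: ρ → (12,13,-13)
ρ-cycle length = 12 (tail of 0 descent steps not counted)

12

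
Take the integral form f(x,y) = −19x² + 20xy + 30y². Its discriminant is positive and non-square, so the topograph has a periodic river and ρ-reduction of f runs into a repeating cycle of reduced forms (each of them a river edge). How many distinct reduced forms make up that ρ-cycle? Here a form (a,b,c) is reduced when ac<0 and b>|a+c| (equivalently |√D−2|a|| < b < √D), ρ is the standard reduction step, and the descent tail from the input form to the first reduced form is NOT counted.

D = 2680, ⌊√D⌋ = 51
river: ρ → (30,40,-9)
river: ρ → (-9,50,5)
river: ρ → (5,50,-9)
river: ρ → (-9,40,30)
river: ρ → (30,20,-19)
river: ρ → (-19,18,31)
river: ρ → (31,44,-6)
river: ρ → (-6,40,45)
river: ρ → (45,50,-1)
river: ρ → (-1,50,45)
river: ρ → (45,40,-6)
river: ρ → (-6,44,31)
river: ρ → (31,18,-19)
river: ρ → (-19,20,30)
ρ-cycle length = 14 (tail of 0 descent steps not counted)

14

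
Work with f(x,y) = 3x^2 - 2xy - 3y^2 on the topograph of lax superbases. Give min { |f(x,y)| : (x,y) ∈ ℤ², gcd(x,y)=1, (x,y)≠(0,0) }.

descent: ρ → (-3,2,3)  [lands on river]
river: ρ → (3,4,-2)
river: ρ → (-2,4,3)
river: ρ → (3,2,-3)
river: ρ → (-3,4,2)
river: ρ → (2,4,-3)
closes: descent 1, river 6
min |a| on river = 2

2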